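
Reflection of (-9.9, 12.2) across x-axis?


Reflection over x-axis: (x,y) -> (x,-y)
(-9.9, 12.2) -> (-9.9, -12.2)

(-9.9, -12.2)


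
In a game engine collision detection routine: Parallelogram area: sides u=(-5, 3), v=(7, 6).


|u x v| = |(-5)*6 - 3*7|
= |(-30) - 21| = 51

51


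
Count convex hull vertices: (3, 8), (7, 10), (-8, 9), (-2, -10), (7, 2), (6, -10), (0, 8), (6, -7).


Convex hull vertices (CCW): (-8, 9), (-2, -10), (6, -10), (7, 2), (7, 10)
Count = 5

5


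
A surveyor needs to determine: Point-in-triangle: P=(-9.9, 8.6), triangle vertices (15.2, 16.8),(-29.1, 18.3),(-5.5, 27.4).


Cross products: AB x AP = 400.91, BC x BP = -403.64, CA x CP = -435.8
All same sign? no

No, outside


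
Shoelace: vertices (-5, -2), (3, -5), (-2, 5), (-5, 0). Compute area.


Shoelace sum: ((-5)*(-5) - 3*(-2)) + (3*5 - (-2)*(-5)) + ((-2)*0 - (-5)*5) + ((-5)*(-2) - (-5)*0)
= 71
Area = |71|/2 = 35.5

35.5


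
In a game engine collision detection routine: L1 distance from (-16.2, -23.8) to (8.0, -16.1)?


|(-16.2)-8| + |(-23.8)-(-16.1)| = 24.2 + 7.7 = 31.9

31.9


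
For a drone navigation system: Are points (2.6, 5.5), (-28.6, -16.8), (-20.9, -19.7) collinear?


Cross product: ((-28.6)-2.6)*((-19.7)-5.5) - ((-16.8)-5.5)*((-20.9)-2.6)
= 262.19

No, not collinear


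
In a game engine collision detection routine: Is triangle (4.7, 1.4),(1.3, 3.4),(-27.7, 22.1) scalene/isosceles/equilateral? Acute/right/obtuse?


Side lengths squared: AB^2=15.56, BC^2=1190.69, CA^2=1478.25
Sorted: [15.56, 1190.69, 1478.25]
By sides: Scalene, By angles: Obtuse

Scalene, Obtuse


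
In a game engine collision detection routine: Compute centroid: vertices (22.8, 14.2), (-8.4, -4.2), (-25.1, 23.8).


Centroid = ((x_A+x_B+x_C)/3, (y_A+y_B+y_C)/3)
= ((22.8+(-8.4)+(-25.1))/3, (14.2+(-4.2)+23.8)/3)
= (-3.5667, 11.2667)

(-3.5667, 11.2667)


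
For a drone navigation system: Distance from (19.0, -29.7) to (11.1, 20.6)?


dx=-7.9, dy=50.3
d^2 = (-7.9)^2 + 50.3^2 = 2592.5
d = sqrt(2592.5) = 50.9166

50.9166


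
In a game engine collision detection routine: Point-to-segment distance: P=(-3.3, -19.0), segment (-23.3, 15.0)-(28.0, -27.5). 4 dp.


Project P onto AB: t = 0.5568 (clamped to [0,1])
Closest point on segment: (5.2633, -8.6636)
Distance: 13.4228

13.4228


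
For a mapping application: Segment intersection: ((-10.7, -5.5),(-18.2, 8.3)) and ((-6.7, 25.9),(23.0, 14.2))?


Cross products: d1=-979.38, d2=-657.27, d3=-290.7, d4=-612.81
d1*d2 < 0 and d3*d4 < 0? no

No, they don't intersect


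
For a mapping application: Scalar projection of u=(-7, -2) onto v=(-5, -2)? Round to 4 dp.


u.v = 39, |v| = sqrt(29) = 5.3852
Scalar projection = u.v / |v| = 39 / sqrt(29) = 7.2421

7.2421


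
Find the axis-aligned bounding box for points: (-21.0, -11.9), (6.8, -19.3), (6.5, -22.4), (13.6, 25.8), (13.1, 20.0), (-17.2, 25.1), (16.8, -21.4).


x range: [-21, 16.8]
y range: [-22.4, 25.8]
Bounding box: (-21,-22.4) to (16.8,25.8)

(-21,-22.4) to (16.8,25.8)


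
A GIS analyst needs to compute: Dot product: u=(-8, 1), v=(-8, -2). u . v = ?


u . v = u_x*v_x + u_y*v_y = (-8)*(-8) + 1*(-2)
= 64 + (-2) = 62

62


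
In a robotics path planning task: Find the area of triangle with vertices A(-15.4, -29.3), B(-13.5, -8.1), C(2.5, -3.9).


Area = |x_A(y_B-y_C) + x_B(y_C-y_A) + x_C(y_A-y_B)|/2
= |64.68 + (-342.9) + (-53)|/2
= 331.22/2 = 165.61

165.61


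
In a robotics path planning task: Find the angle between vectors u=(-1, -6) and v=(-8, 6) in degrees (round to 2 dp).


u.v = -28, |u| = sqrt(37) = 6.0828, |v| = sqrt(100) = 10
cos(theta) = u.v/(|u||v|) = -28/sqrt(3700) = -0.460317
theta = acos(-0.460317) = 117.41 degrees

117.41 degrees


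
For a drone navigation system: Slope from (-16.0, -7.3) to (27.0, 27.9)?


slope = (y2-y1)/(x2-x1) = (27.9-(-7.3))/(27-(-16)) = 35.2/43 = 0.8186

0.8186


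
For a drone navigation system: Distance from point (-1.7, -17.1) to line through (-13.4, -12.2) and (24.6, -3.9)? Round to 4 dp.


|cross product| = 283.31
|line direction| = sqrt(1512.89) = 38.8959
Distance = 283.31/sqrt(1512.89) = 7.2838

7.2838


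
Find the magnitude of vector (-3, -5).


|u| = sqrt((-3)^2 + (-5)^2) = sqrt(34) = 5.831

5.831


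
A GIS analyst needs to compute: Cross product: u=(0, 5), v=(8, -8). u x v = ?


u x v = u_x*v_y - u_y*v_x = 0*(-8) - 5*8
= 0 - 40 = -40

-40


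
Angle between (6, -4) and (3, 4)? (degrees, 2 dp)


u.v = 2, |u| = sqrt(52) = 7.2111, |v| = sqrt(25) = 5
cos(theta) = u.v/(|u||v|) = 2/sqrt(1300) = 0.05547
theta = acos(0.05547) = 86.82 degrees

86.82 degrees


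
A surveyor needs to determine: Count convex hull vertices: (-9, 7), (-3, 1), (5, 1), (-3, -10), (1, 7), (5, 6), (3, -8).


Convex hull vertices (CCW): (-9, 7), (-3, -10), (3, -8), (5, 1), (5, 6), (1, 7)
Count = 6

6


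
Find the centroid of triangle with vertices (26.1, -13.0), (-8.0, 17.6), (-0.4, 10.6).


Centroid = ((x_A+x_B+x_C)/3, (y_A+y_B+y_C)/3)
= ((26.1+(-8)+(-0.4))/3, ((-13)+17.6+10.6)/3)
= (5.9, 5.0667)

(5.9, 5.0667)


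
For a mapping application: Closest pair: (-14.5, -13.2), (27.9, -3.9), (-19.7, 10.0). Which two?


d(P0,P1) = 43.4079, d(P0,P2) = 23.7756, d(P1,P2) = 49.588
Closest: P0 and P2

Closest pair: (-14.5, -13.2) and (-19.7, 10.0), distance = 23.7756


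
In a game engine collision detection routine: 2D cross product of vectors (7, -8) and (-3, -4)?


u x v = u_x*v_y - u_y*v_x = 7*(-4) - (-8)*(-3)
= (-28) - 24 = -52

-52


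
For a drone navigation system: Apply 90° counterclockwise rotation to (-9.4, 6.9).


90° CCW: (x,y) -> (-y, x)
(-9.4,6.9) -> (-6.9, -9.4)

(-6.9, -9.4)


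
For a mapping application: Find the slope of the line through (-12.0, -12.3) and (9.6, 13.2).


slope = (y2-y1)/(x2-x1) = (13.2-(-12.3))/(9.6-(-12)) = 25.5/21.6 = 1.1806

1.1806


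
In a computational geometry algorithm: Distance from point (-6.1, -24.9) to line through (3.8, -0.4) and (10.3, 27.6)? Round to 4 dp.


|cross product| = 117.95
|line direction| = sqrt(826.25) = 28.7446
Distance = 117.95/sqrt(826.25) = 4.1034

4.1034


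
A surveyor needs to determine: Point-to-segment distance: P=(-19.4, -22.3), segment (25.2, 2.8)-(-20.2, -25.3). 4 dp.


Project P onto AB: t = 0.9577 (clamped to [0,1])
Closest point on segment: (-18.2791, -24.1111)
Distance: 2.1299

2.1299


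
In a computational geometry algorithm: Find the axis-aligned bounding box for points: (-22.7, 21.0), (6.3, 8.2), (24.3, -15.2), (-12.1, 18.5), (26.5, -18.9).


x range: [-22.7, 26.5]
y range: [-18.9, 21]
Bounding box: (-22.7,-18.9) to (26.5,21)

(-22.7,-18.9) to (26.5,21)


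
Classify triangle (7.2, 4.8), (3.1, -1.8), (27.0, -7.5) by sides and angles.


Side lengths squared: AB^2=60.37, BC^2=603.7, CA^2=543.33
Sorted: [60.37, 543.33, 603.7]
By sides: Scalene, By angles: Right

Scalene, Right


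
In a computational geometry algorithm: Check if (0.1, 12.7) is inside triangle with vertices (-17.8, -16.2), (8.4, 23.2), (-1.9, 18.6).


Cross products: AB x AP = 51.92, BC x BP = 69.97, CA x CP = 163.41
All same sign? yes

Yes, inside


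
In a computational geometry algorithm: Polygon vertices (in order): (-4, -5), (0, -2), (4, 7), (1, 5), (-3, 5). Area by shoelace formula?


Shoelace sum: ((-4)*(-2) - 0*(-5)) + (0*7 - 4*(-2)) + (4*5 - 1*7) + (1*5 - (-3)*5) + ((-3)*(-5) - (-4)*5)
= 84
Area = |84|/2 = 42

42


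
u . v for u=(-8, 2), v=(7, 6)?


u . v = u_x*v_x + u_y*v_y = (-8)*7 + 2*6
= (-56) + 12 = -44

-44


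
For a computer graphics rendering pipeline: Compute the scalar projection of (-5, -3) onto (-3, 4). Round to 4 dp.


u.v = 3, |v| = sqrt(25) = 5
Scalar projection = u.v / |v| = 3 / sqrt(25) = 0.6

0.6


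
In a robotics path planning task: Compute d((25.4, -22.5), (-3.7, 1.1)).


dx=-29.1, dy=23.6
d^2 = (-29.1)^2 + 23.6^2 = 1403.77
d = sqrt(1403.77) = 37.4669

37.4669


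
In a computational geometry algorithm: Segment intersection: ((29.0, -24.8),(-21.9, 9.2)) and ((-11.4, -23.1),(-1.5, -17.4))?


Cross products: d1=-247.11, d2=379.62, d3=1287.07, d4=660.34
d1*d2 < 0 and d3*d4 < 0? no

No, they don't intersect


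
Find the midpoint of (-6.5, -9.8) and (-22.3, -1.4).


M = (((-6.5)+(-22.3))/2, ((-9.8)+(-1.4))/2)
= (-14.4, -5.6)

(-14.4, -5.6)


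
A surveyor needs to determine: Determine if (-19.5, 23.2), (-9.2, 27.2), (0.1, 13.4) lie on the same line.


Cross product: ((-9.2)-(-19.5))*(13.4-23.2) - (27.2-23.2)*(0.1-(-19.5))
= -179.34

No, not collinear


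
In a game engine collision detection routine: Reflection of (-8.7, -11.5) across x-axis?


Reflection over x-axis: (x,y) -> (x,-y)
(-8.7, -11.5) -> (-8.7, 11.5)

(-8.7, 11.5)


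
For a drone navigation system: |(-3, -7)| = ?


|u| = sqrt((-3)^2 + (-7)^2) = sqrt(58) = 7.6158

7.6158


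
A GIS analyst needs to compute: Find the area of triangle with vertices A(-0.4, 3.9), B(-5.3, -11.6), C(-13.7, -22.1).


Area = |x_A(y_B-y_C) + x_B(y_C-y_A) + x_C(y_A-y_B)|/2
= |(-4.2) + 137.8 + (-212.35)|/2
= 78.75/2 = 39.375

39.375


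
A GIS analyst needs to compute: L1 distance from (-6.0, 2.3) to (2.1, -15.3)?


|(-6)-2.1| + |2.3-(-15.3)| = 8.1 + 17.6 = 25.7

25.7


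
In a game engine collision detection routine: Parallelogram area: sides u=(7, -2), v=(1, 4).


|u x v| = |7*4 - (-2)*1|
= |28 - (-2)| = 30

30


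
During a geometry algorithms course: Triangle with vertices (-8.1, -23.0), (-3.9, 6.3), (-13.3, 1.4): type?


Side lengths squared: AB^2=876.13, BC^2=112.37, CA^2=622.4
Sorted: [112.37, 622.4, 876.13]
By sides: Scalene, By angles: Obtuse

Scalene, Obtuse


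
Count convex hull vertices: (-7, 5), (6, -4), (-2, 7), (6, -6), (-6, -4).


Convex hull vertices (CCW): (-7, 5), (-6, -4), (6, -6), (6, -4), (-2, 7)
Count = 5

5


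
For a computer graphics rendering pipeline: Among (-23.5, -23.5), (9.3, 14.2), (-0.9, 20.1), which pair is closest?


d(P0,P1) = 49.9713, d(P0,P2) = 49.1093, d(P1,P2) = 11.7835
Closest: P1 and P2

Closest pair: (9.3, 14.2) and (-0.9, 20.1), distance = 11.7835


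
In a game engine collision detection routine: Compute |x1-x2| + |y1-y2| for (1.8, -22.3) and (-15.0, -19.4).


|1.8-(-15)| + |(-22.3)-(-19.4)| = 16.8 + 2.9 = 19.7

19.7


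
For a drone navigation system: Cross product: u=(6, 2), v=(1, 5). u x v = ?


u x v = u_x*v_y - u_y*v_x = 6*5 - 2*1
= 30 - 2 = 28

28


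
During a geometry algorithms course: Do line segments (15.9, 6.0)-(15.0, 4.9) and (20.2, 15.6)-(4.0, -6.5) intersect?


Cross products: d1=60.49, d2=58.42, d3=-3.91, d4=-1.84
d1*d2 < 0 and d3*d4 < 0? no

No, they don't intersect


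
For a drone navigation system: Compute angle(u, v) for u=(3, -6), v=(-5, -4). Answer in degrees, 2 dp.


u.v = 9, |u| = sqrt(45) = 6.7082, |v| = sqrt(41) = 6.4031
cos(theta) = u.v/(|u||v|) = 9/sqrt(1845) = 0.209529
theta = acos(0.209529) = 77.91 degrees

77.91 degrees


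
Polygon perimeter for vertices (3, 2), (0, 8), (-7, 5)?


Sides: (3, 2)->(0, 8): sqrt(45) = 6.708204, (0, 8)->(-7, 5): sqrt(58) = 7.615773, (-7, 5)->(3, 2): sqrt(109) = 10.440307
Sum = 24.764284
Perimeter = 24.7643

24.7643


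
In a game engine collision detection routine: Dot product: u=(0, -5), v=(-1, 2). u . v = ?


u . v = u_x*v_x + u_y*v_y = 0*(-1) + (-5)*2
= 0 + (-10) = -10

-10


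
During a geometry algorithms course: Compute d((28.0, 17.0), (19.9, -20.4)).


dx=-8.1, dy=-37.4
d^2 = (-8.1)^2 + (-37.4)^2 = 1464.37
d = sqrt(1464.37) = 38.2671

38.2671


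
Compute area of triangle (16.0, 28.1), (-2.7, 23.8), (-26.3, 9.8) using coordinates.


Area = |x_A(y_B-y_C) + x_B(y_C-y_A) + x_C(y_A-y_B)|/2
= |224 + 49.41 + (-113.09)|/2
= 160.32/2 = 80.16

80.16


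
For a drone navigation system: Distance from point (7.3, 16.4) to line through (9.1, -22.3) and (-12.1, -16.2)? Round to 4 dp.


|cross product| = 809.46
|line direction| = sqrt(486.65) = 22.0601
Distance = 809.46/sqrt(486.65) = 36.6933

36.6933


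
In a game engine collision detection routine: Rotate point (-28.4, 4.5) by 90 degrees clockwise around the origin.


90° CW: (x,y) -> (y, -x)
(-28.4,4.5) -> (4.5, 28.4)

(4.5, 28.4)


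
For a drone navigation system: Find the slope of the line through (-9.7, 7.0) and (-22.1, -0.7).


slope = (y2-y1)/(x2-x1) = ((-0.7)-7)/((-22.1)-(-9.7)) = (-7.7)/(-12.4) = 0.621

0.621


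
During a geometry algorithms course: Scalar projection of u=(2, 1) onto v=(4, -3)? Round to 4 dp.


u.v = 5, |v| = sqrt(25) = 5
Scalar projection = u.v / |v| = 5 / sqrt(25) = 1

1


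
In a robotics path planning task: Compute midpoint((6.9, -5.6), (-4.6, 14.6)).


M = ((6.9+(-4.6))/2, ((-5.6)+14.6)/2)
= (1.15, 4.5)

(1.15, 4.5)


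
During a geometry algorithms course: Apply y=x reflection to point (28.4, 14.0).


Reflection over y=x: (x,y) -> (y,x)
(28.4, 14) -> (14, 28.4)

(14, 28.4)


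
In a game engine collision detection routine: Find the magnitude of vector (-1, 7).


|u| = sqrt((-1)^2 + 7^2) = sqrt(50) = 7.0711

7.0711


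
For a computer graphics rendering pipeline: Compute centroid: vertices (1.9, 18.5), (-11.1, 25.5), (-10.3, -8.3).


Centroid = ((x_A+x_B+x_C)/3, (y_A+y_B+y_C)/3)
= ((1.9+(-11.1)+(-10.3))/3, (18.5+25.5+(-8.3))/3)
= (-6.5, 11.9)

(-6.5, 11.9)


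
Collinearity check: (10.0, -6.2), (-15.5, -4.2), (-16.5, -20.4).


Cross product: ((-15.5)-10)*((-20.4)-(-6.2)) - ((-4.2)-(-6.2))*((-16.5)-10)
= 415.1

No, not collinear


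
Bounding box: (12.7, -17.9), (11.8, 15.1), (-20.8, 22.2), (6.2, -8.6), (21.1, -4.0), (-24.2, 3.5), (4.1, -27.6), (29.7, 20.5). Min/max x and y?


x range: [-24.2, 29.7]
y range: [-27.6, 22.2]
Bounding box: (-24.2,-27.6) to (29.7,22.2)

(-24.2,-27.6) to (29.7,22.2)


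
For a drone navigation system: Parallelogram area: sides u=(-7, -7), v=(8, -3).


|u x v| = |(-7)*(-3) - (-7)*8|
= |21 - (-56)| = 77

77


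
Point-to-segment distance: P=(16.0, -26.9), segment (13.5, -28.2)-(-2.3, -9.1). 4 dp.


Project P onto AB: t = 0 (clamped to [0,1])
Closest point on segment: (13.5, -28.2)
Distance: 2.8178

2.8178


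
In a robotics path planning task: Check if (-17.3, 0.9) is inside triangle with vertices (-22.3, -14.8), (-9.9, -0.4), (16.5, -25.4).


Cross products: AB x AP = 122.68, BC x BP = -150.68, CA x CP = -662.16
All same sign? no

No, outside


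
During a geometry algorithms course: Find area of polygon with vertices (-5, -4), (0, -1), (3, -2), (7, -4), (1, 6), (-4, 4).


Shoelace sum: ((-5)*(-1) - 0*(-4)) + (0*(-2) - 3*(-1)) + (3*(-4) - 7*(-2)) + (7*6 - 1*(-4)) + (1*4 - (-4)*6) + ((-4)*(-4) - (-5)*4)
= 120
Area = |120|/2 = 60

60


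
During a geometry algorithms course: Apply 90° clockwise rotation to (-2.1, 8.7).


90° CW: (x,y) -> (y, -x)
(-2.1,8.7) -> (8.7, 2.1)

(8.7, 2.1)


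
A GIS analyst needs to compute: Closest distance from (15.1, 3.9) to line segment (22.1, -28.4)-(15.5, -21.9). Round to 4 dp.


Project P onto AB: t = 1 (clamped to [0,1])
Closest point on segment: (15.5, -21.9)
Distance: 25.8031

25.8031


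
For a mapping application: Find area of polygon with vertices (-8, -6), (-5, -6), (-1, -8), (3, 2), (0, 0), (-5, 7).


Shoelace sum: ((-8)*(-6) - (-5)*(-6)) + ((-5)*(-8) - (-1)*(-6)) + ((-1)*2 - 3*(-8)) + (3*0 - 0*2) + (0*7 - (-5)*0) + ((-5)*(-6) - (-8)*7)
= 160
Area = |160|/2 = 80

80


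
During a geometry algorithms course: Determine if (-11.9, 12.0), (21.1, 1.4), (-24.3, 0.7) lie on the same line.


Cross product: (21.1-(-11.9))*(0.7-12) - (1.4-12)*((-24.3)-(-11.9))
= -504.34

No, not collinear


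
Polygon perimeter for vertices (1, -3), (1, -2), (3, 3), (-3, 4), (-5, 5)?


Sides: (1, -3)->(1, -2): sqrt(1) = 1, (1, -2)->(3, 3): sqrt(29) = 5.385165, (3, 3)->(-3, 4): sqrt(37) = 6.082763, (-3, 4)->(-5, 5): sqrt(5) = 2.236068, (-5, 5)->(1, -3): sqrt(100) = 10
Sum = 24.703996
Perimeter = 24.704

24.704


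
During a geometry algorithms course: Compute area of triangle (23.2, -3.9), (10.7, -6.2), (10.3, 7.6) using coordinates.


Area = |x_A(y_B-y_C) + x_B(y_C-y_A) + x_C(y_A-y_B)|/2
= |(-320.16) + 123.05 + 23.69|/2
= 173.42/2 = 86.71

86.71


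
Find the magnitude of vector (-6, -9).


|u| = sqrt((-6)^2 + (-9)^2) = sqrt(117) = 10.8167

10.8167


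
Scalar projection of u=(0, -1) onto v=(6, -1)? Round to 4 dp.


u.v = 1, |v| = sqrt(37) = 6.0828
Scalar projection = u.v / |v| = 1 / sqrt(37) = 0.1644

0.1644


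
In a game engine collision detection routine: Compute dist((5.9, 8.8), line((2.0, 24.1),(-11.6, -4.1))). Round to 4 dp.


|cross product| = 318.06
|line direction| = sqrt(980.2) = 31.3081
Distance = 318.06/sqrt(980.2) = 10.159

10.159


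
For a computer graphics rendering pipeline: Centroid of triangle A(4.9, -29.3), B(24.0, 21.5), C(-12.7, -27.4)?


Centroid = ((x_A+x_B+x_C)/3, (y_A+y_B+y_C)/3)
= ((4.9+24+(-12.7))/3, ((-29.3)+21.5+(-27.4))/3)
= (5.4, -11.7333)

(5.4, -11.7333)


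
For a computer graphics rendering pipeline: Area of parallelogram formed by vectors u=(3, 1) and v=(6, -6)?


|u x v| = |3*(-6) - 1*6|
= |(-18) - 6| = 24

24


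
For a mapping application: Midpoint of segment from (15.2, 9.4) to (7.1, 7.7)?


M = ((15.2+7.1)/2, (9.4+7.7)/2)
= (11.15, 8.55)

(11.15, 8.55)


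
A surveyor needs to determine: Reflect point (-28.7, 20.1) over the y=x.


Reflection over y=x: (x,y) -> (y,x)
(-28.7, 20.1) -> (20.1, -28.7)

(20.1, -28.7)


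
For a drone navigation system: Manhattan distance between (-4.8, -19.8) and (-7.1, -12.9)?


|(-4.8)-(-7.1)| + |(-19.8)-(-12.9)| = 2.3 + 6.9 = 9.2

9.2


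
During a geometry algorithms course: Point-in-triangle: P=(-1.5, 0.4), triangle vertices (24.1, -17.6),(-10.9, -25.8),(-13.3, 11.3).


Cross products: AB x AP = -839.92, BC x BP = -411.62, CA x CP = -66.64
All same sign? yes

Yes, inside


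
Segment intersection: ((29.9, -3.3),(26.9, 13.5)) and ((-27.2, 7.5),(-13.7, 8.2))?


Cross products: d1=-185.77, d2=43.13, d3=926.88, d4=697.98
d1*d2 < 0 and d3*d4 < 0? no

No, they don't intersect


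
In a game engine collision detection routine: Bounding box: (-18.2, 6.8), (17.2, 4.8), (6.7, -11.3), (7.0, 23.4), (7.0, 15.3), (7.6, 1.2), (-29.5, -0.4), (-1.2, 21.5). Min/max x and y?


x range: [-29.5, 17.2]
y range: [-11.3, 23.4]
Bounding box: (-29.5,-11.3) to (17.2,23.4)

(-29.5,-11.3) to (17.2,23.4)


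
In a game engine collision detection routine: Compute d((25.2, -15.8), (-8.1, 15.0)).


dx=-33.3, dy=30.8
d^2 = (-33.3)^2 + 30.8^2 = 2057.53
d = sqrt(2057.53) = 45.36

45.36


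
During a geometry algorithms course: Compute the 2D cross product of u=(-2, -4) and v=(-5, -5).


u x v = u_x*v_y - u_y*v_x = (-2)*(-5) - (-4)*(-5)
= 10 - 20 = -10

-10


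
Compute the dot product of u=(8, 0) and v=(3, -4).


u . v = u_x*v_x + u_y*v_y = 8*3 + 0*(-4)
= 24 + 0 = 24

24


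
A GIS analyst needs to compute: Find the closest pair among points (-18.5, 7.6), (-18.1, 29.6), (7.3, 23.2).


d(P0,P1) = 22.0036, d(P0,P2) = 30.1496, d(P1,P2) = 26.1939
Closest: P0 and P1

Closest pair: (-18.5, 7.6) and (-18.1, 29.6), distance = 22.0036


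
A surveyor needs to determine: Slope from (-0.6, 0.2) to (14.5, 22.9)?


slope = (y2-y1)/(x2-x1) = (22.9-0.2)/(14.5-(-0.6)) = 22.7/15.1 = 1.5033

1.5033


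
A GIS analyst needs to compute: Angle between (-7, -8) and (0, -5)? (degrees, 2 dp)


u.v = 40, |u| = sqrt(113) = 10.6301, |v| = sqrt(25) = 5
cos(theta) = u.v/(|u||v|) = 40/sqrt(2825) = 0.752577
theta = acos(0.752577) = 41.19 degrees

41.19 degrees


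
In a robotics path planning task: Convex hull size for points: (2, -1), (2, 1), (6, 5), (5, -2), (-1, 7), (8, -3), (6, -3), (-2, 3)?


Convex hull vertices (CCW): (-2, 3), (2, -1), (6, -3), (8, -3), (6, 5), (-1, 7)
Count = 6

6


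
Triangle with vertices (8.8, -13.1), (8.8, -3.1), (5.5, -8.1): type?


Side lengths squared: AB^2=100, BC^2=35.89, CA^2=35.89
Sorted: [35.89, 35.89, 100]
By sides: Isosceles, By angles: Obtuse

Isosceles, Obtuse


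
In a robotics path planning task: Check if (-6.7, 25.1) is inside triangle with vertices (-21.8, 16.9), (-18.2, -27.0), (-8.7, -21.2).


Cross products: AB x AP = 692.41, BC x BP = 428.25, CA x CP = -682.73
All same sign? no

No, outside


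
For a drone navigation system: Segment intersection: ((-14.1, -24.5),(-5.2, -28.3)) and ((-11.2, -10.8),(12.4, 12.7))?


Cross products: d1=-255.17, d2=-554, d3=132.95, d4=431.78
d1*d2 < 0 and d3*d4 < 0? no

No, they don't intersect


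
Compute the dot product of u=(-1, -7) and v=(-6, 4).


u . v = u_x*v_x + u_y*v_y = (-1)*(-6) + (-7)*4
= 6 + (-28) = -22

-22


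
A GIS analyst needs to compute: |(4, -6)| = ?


|u| = sqrt(4^2 + (-6)^2) = sqrt(52) = 7.2111

7.2111


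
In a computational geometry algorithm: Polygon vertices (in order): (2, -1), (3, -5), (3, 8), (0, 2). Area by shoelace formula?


Shoelace sum: (2*(-5) - 3*(-1)) + (3*8 - 3*(-5)) + (3*2 - 0*8) + (0*(-1) - 2*2)
= 34
Area = |34|/2 = 17

17


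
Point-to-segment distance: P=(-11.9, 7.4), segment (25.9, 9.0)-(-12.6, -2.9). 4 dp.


Project P onto AB: t = 0.9079 (clamped to [0,1])
Closest point on segment: (-9.055, -1.8043)
Distance: 9.6339

9.6339


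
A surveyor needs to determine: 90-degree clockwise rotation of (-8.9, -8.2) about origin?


90° CW: (x,y) -> (y, -x)
(-8.9,-8.2) -> (-8.2, 8.9)

(-8.2, 8.9)


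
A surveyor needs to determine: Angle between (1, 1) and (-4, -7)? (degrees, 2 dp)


u.v = -11, |u| = sqrt(2) = 1.4142, |v| = sqrt(65) = 8.0623
cos(theta) = u.v/(|u||v|) = -11/sqrt(130) = -0.964764
theta = acos(-0.964764) = 164.74 degrees

164.74 degrees


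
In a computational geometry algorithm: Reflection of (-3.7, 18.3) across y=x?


Reflection over y=x: (x,y) -> (y,x)
(-3.7, 18.3) -> (18.3, -3.7)

(18.3, -3.7)


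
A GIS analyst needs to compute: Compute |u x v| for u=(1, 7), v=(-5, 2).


|u x v| = |1*2 - 7*(-5)|
= |2 - (-35)| = 37

37


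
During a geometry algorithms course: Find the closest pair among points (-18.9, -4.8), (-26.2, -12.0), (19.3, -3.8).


d(P0,P1) = 10.2533, d(P0,P2) = 38.2131, d(P1,P2) = 46.233
Closest: P0 and P1

Closest pair: (-18.9, -4.8) and (-26.2, -12.0), distance = 10.2533


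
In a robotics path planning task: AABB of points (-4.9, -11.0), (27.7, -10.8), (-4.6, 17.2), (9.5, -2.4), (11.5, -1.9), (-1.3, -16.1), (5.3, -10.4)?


x range: [-4.9, 27.7]
y range: [-16.1, 17.2]
Bounding box: (-4.9,-16.1) to (27.7,17.2)

(-4.9,-16.1) to (27.7,17.2)


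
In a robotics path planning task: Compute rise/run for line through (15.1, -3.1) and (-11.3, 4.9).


slope = (y2-y1)/(x2-x1) = (4.9-(-3.1))/((-11.3)-15.1) = 8/(-26.4) = -0.303

-0.303


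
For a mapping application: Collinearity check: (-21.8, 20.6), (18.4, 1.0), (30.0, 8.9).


Cross product: (18.4-(-21.8))*(8.9-20.6) - (1-20.6)*(30-(-21.8))
= 544.94

No, not collinear


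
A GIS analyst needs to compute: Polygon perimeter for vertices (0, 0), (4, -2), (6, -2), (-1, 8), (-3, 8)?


Sides: (0, 0)->(4, -2): sqrt(20) = 4.472136, (4, -2)->(6, -2): sqrt(4) = 2, (6, -2)->(-1, 8): sqrt(149) = 12.206556, (-1, 8)->(-3, 8): sqrt(4) = 2, (-3, 8)->(0, 0): sqrt(73) = 8.544004
Sum = 29.222696
Perimeter = 29.2227

29.2227


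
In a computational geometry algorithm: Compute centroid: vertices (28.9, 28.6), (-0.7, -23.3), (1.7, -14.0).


Centroid = ((x_A+x_B+x_C)/3, (y_A+y_B+y_C)/3)
= ((28.9+(-0.7)+1.7)/3, (28.6+(-23.3)+(-14))/3)
= (9.9667, -2.9)

(9.9667, -2.9)


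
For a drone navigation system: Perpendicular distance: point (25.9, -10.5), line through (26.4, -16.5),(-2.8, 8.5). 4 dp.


|cross product| = 162.7
|line direction| = sqrt(1477.64) = 38.4401
Distance = 162.7/sqrt(1477.64) = 4.2326

4.2326


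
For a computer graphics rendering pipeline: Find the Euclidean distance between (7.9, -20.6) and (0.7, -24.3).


dx=-7.2, dy=-3.7
d^2 = (-7.2)^2 + (-3.7)^2 = 65.53
d = sqrt(65.53) = 8.0951

8.0951


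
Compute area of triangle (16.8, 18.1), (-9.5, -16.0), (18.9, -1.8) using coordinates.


Area = |x_A(y_B-y_C) + x_B(y_C-y_A) + x_C(y_A-y_B)|/2
= |(-238.56) + 189.05 + 644.49|/2
= 594.98/2 = 297.49

297.49


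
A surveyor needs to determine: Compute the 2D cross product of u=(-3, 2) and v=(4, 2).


u x v = u_x*v_y - u_y*v_x = (-3)*2 - 2*4
= (-6) - 8 = -14

-14


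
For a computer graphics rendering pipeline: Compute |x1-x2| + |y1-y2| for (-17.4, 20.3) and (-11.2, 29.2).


|(-17.4)-(-11.2)| + |20.3-29.2| = 6.2 + 8.9 = 15.1

15.1


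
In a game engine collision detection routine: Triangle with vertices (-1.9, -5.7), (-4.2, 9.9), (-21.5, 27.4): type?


Side lengths squared: AB^2=248.65, BC^2=605.54, CA^2=1479.77
Sorted: [248.65, 605.54, 1479.77]
By sides: Scalene, By angles: Obtuse

Scalene, Obtuse


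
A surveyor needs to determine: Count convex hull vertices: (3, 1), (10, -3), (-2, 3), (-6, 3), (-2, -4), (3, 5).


Convex hull vertices (CCW): (-6, 3), (-2, -4), (10, -3), (3, 5)
Count = 4

4


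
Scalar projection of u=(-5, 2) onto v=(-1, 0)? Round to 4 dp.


u.v = 5, |v| = sqrt(1) = 1
Scalar projection = u.v / |v| = 5 / sqrt(1) = 5

5


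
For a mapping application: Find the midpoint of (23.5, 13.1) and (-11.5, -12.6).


M = ((23.5+(-11.5))/2, (13.1+(-12.6))/2)
= (6, 0.25)

(6, 0.25)


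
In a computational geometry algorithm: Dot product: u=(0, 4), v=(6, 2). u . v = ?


u . v = u_x*v_x + u_y*v_y = 0*6 + 4*2
= 0 + 8 = 8

8


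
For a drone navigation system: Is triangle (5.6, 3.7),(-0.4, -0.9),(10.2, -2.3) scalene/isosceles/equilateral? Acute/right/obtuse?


Side lengths squared: AB^2=57.16, BC^2=114.32, CA^2=57.16
Sorted: [57.16, 57.16, 114.32]
By sides: Isosceles, By angles: Right

Isosceles, Right


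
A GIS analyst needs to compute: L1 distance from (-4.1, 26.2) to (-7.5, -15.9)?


|(-4.1)-(-7.5)| + |26.2-(-15.9)| = 3.4 + 42.1 = 45.5

45.5


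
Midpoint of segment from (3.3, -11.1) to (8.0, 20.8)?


M = ((3.3+8)/2, ((-11.1)+20.8)/2)
= (5.65, 4.85)

(5.65, 4.85)


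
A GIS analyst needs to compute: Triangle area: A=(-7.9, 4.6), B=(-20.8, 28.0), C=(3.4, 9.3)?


Area = |x_A(y_B-y_C) + x_B(y_C-y_A) + x_C(y_A-y_B)|/2
= |(-147.73) + (-97.76) + (-79.56)|/2
= 325.05/2 = 162.525

162.525


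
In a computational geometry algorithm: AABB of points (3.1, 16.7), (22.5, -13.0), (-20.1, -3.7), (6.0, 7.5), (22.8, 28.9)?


x range: [-20.1, 22.8]
y range: [-13, 28.9]
Bounding box: (-20.1,-13) to (22.8,28.9)

(-20.1,-13) to (22.8,28.9)


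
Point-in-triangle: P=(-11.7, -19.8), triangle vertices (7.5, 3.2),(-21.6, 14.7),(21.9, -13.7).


Cross products: AB x AP = 890.1, BC x BP = -1219.59, CA x CP = 655.68
All same sign? no

No, outside


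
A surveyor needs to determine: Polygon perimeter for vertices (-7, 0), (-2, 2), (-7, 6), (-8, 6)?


Sides: (-7, 0)->(-2, 2): sqrt(29) = 5.385165, (-2, 2)->(-7, 6): sqrt(41) = 6.403124, (-7, 6)->(-8, 6): sqrt(1) = 1, (-8, 6)->(-7, 0): sqrt(37) = 6.082763
Sum = 18.871052
Perimeter = 18.8711

18.8711


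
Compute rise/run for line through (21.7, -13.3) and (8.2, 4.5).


slope = (y2-y1)/(x2-x1) = (4.5-(-13.3))/(8.2-21.7) = 17.8/(-13.5) = -1.3185

-1.3185


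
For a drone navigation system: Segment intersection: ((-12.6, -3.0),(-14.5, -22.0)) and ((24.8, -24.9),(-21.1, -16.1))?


Cross products: d1=-676.09, d2=212.73, d3=752.21, d4=-136.61
d1*d2 < 0 and d3*d4 < 0? yes

Yes, they intersect


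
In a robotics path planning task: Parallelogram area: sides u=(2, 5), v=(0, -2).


|u x v| = |2*(-2) - 5*0|
= |(-4) - 0| = 4

4


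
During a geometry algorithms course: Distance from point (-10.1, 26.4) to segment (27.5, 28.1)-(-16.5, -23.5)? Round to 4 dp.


Project P onto AB: t = 0.3788 (clamped to [0,1])
Closest point on segment: (10.831, 8.5518)
Distance: 27.5075

27.5075


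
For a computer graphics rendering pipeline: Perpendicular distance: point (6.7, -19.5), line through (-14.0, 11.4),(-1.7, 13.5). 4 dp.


|cross product| = 423.54
|line direction| = sqrt(155.7) = 12.478
Distance = 423.54/sqrt(155.7) = 33.943

33.943


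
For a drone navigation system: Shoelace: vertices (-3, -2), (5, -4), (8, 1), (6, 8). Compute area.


Shoelace sum: ((-3)*(-4) - 5*(-2)) + (5*1 - 8*(-4)) + (8*8 - 6*1) + (6*(-2) - (-3)*8)
= 129
Area = |129|/2 = 64.5

64.5


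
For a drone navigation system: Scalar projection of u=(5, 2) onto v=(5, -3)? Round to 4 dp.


u.v = 19, |v| = sqrt(34) = 5.831
Scalar projection = u.v / |v| = 19 / sqrt(34) = 3.2585

3.2585


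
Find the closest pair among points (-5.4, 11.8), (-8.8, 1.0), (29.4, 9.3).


d(P0,P1) = 11.3225, d(P0,P2) = 34.8897, d(P1,P2) = 39.0913
Closest: P0 and P1

Closest pair: (-5.4, 11.8) and (-8.8, 1.0), distance = 11.3225


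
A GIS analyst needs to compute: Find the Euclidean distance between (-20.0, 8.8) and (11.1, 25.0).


dx=31.1, dy=16.2
d^2 = 31.1^2 + 16.2^2 = 1229.65
d = sqrt(1229.65) = 35.0664

35.0664


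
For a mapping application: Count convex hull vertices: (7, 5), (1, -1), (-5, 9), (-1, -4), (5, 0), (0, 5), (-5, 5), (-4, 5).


Convex hull vertices (CCW): (-5, 5), (-1, -4), (5, 0), (7, 5), (-5, 9)
Count = 5

5


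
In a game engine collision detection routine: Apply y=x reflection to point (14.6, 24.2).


Reflection over y=x: (x,y) -> (y,x)
(14.6, 24.2) -> (24.2, 14.6)

(24.2, 14.6)


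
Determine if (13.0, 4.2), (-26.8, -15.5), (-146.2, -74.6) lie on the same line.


Cross product: ((-26.8)-13)*((-74.6)-4.2) - ((-15.5)-4.2)*((-146.2)-13)
= 0

Yes, collinear


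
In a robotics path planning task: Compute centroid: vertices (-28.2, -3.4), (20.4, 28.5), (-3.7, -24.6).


Centroid = ((x_A+x_B+x_C)/3, (y_A+y_B+y_C)/3)
= (((-28.2)+20.4+(-3.7))/3, ((-3.4)+28.5+(-24.6))/3)
= (-3.8333, 0.1667)

(-3.8333, 0.1667)


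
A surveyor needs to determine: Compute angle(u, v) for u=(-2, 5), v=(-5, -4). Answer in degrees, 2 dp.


u.v = -10, |u| = sqrt(29) = 5.3852, |v| = sqrt(41) = 6.4031
cos(theta) = u.v/(|u||v|) = -10/sqrt(1189) = -0.290007
theta = acos(-0.290007) = 106.86 degrees

106.86 degrees


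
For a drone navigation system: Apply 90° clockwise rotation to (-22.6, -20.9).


90° CW: (x,y) -> (y, -x)
(-22.6,-20.9) -> (-20.9, 22.6)

(-20.9, 22.6)


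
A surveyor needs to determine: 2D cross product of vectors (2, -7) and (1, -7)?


u x v = u_x*v_y - u_y*v_x = 2*(-7) - (-7)*1
= (-14) - (-7) = -7

-7


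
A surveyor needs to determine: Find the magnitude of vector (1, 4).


|u| = sqrt(1^2 + 4^2) = sqrt(17) = 4.1231

4.1231


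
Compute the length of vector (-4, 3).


|u| = sqrt((-4)^2 + 3^2) = sqrt(25) = 5

5


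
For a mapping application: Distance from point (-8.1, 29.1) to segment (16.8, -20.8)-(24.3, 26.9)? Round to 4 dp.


Project P onto AB: t = 0.9408 (clamped to [0,1])
Closest point on segment: (23.8559, 24.0755)
Distance: 32.3485

32.3485


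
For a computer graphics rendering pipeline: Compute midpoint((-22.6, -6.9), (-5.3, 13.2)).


M = (((-22.6)+(-5.3))/2, ((-6.9)+13.2)/2)
= (-13.95, 3.15)

(-13.95, 3.15)


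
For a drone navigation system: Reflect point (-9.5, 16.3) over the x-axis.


Reflection over x-axis: (x,y) -> (x,-y)
(-9.5, 16.3) -> (-9.5, -16.3)

(-9.5, -16.3)


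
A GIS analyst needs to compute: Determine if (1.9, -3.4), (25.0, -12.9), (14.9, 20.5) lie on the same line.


Cross product: (25-1.9)*(20.5-(-3.4)) - ((-12.9)-(-3.4))*(14.9-1.9)
= 675.59

No, not collinear


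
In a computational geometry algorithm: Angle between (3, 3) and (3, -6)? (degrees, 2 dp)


u.v = -9, |u| = sqrt(18) = 4.2426, |v| = sqrt(45) = 6.7082
cos(theta) = u.v/(|u||v|) = -9/sqrt(810) = -0.316228
theta = acos(-0.316228) = 108.43 degrees

108.43 degrees


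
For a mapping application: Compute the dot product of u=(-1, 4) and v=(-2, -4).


u . v = u_x*v_x + u_y*v_y = (-1)*(-2) + 4*(-4)
= 2 + (-16) = -14

-14


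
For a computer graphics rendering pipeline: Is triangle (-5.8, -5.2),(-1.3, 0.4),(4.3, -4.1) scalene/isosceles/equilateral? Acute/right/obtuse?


Side lengths squared: AB^2=51.61, BC^2=51.61, CA^2=103.22
Sorted: [51.61, 51.61, 103.22]
By sides: Isosceles, By angles: Right

Isosceles, Right


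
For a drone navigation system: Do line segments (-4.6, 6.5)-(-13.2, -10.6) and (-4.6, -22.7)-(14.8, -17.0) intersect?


Cross products: d1=566.48, d2=283.76, d3=251.12, d4=533.84
d1*d2 < 0 and d3*d4 < 0? no

No, they don't intersect


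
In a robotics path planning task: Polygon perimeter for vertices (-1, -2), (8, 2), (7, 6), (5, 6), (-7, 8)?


Sides: (-1, -2)->(8, 2): sqrt(97) = 9.848858, (8, 2)->(7, 6): sqrt(17) = 4.123106, (7, 6)->(5, 6): sqrt(4) = 2, (5, 6)->(-7, 8): sqrt(148) = 12.165525, (-7, 8)->(-1, -2): sqrt(136) = 11.661904
Sum = 39.799393
Perimeter = 39.7994

39.7994


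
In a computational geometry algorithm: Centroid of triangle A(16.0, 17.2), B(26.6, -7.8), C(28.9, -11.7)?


Centroid = ((x_A+x_B+x_C)/3, (y_A+y_B+y_C)/3)
= ((16+26.6+28.9)/3, (17.2+(-7.8)+(-11.7))/3)
= (23.8333, -0.7667)

(23.8333, -0.7667)


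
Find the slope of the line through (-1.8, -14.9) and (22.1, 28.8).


slope = (y2-y1)/(x2-x1) = (28.8-(-14.9))/(22.1-(-1.8)) = 43.7/23.9 = 1.8285

1.8285


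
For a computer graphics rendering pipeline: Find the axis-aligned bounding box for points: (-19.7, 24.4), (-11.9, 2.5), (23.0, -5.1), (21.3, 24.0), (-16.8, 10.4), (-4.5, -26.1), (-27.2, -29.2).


x range: [-27.2, 23]
y range: [-29.2, 24.4]
Bounding box: (-27.2,-29.2) to (23,24.4)

(-27.2,-29.2) to (23,24.4)


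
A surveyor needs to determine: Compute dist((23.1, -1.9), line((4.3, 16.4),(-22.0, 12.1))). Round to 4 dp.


|cross product| = 562.13
|line direction| = sqrt(710.18) = 26.6492
Distance = 562.13/sqrt(710.18) = 21.0937

21.0937


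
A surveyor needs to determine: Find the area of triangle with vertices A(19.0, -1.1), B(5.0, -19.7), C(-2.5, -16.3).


Area = |x_A(y_B-y_C) + x_B(y_C-y_A) + x_C(y_A-y_B)|/2
= |(-64.6) + (-76) + (-46.5)|/2
= 187.1/2 = 93.55

93.55


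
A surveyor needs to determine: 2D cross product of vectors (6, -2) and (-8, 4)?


u x v = u_x*v_y - u_y*v_x = 6*4 - (-2)*(-8)
= 24 - 16 = 8

8


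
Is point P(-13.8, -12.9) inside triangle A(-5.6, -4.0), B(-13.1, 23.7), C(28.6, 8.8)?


Cross products: AB x AP = 293.89, BC x BP = -1536.65, CA x CP = 199.42
All same sign? no

No, outside


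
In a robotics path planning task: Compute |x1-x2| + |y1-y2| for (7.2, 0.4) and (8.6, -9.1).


|7.2-8.6| + |0.4-(-9.1)| = 1.4 + 9.5 = 10.9

10.9


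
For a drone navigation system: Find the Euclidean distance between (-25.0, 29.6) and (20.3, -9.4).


dx=45.3, dy=-39
d^2 = 45.3^2 + (-39)^2 = 3573.09
d = sqrt(3573.09) = 59.7753

59.7753


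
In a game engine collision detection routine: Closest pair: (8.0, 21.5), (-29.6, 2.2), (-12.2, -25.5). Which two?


d(P0,P1) = 42.2641, d(P0,P2) = 51.157, d(P1,P2) = 32.7116
Closest: P1 and P2

Closest pair: (-29.6, 2.2) and (-12.2, -25.5), distance = 32.7116


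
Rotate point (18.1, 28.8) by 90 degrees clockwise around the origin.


90° CW: (x,y) -> (y, -x)
(18.1,28.8) -> (28.8, -18.1)

(28.8, -18.1)


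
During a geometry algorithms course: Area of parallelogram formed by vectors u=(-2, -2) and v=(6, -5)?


|u x v| = |(-2)*(-5) - (-2)*6|
= |10 - (-12)| = 22

22


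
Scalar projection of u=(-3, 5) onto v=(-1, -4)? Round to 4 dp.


u.v = -17, |v| = sqrt(17) = 4.1231
Scalar projection = u.v / |v| = -17 / sqrt(17) = -4.1231

-4.1231


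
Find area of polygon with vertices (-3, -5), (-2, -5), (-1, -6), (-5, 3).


Shoelace sum: ((-3)*(-5) - (-2)*(-5)) + ((-2)*(-6) - (-1)*(-5)) + ((-1)*3 - (-5)*(-6)) + ((-5)*(-5) - (-3)*3)
= 13
Area = |13|/2 = 6.5

6.5


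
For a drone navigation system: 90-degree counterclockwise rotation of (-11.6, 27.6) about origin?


90° CCW: (x,y) -> (-y, x)
(-11.6,27.6) -> (-27.6, -11.6)

(-27.6, -11.6)


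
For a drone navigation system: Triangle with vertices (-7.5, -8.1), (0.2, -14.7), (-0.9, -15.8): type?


Side lengths squared: AB^2=102.85, BC^2=2.42, CA^2=102.85
Sorted: [2.42, 102.85, 102.85]
By sides: Isosceles, By angles: Acute

Isosceles, Acute


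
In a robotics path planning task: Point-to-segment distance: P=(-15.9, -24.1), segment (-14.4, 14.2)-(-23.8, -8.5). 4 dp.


Project P onto AB: t = 1 (clamped to [0,1])
Closest point on segment: (-23.8, -8.5)
Distance: 17.4863

17.4863


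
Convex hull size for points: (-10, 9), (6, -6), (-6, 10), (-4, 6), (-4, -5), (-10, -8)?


Convex hull vertices (CCW): (-10, -8), (6, -6), (-6, 10), (-10, 9)
Count = 4

4


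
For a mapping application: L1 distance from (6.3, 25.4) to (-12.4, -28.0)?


|6.3-(-12.4)| + |25.4-(-28)| = 18.7 + 53.4 = 72.1

72.1


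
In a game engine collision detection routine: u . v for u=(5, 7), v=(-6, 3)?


u . v = u_x*v_x + u_y*v_y = 5*(-6) + 7*3
= (-30) + 21 = -9

-9


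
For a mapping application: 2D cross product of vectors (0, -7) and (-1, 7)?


u x v = u_x*v_y - u_y*v_x = 0*7 - (-7)*(-1)
= 0 - 7 = -7

-7


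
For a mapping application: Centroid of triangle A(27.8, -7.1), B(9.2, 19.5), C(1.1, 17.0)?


Centroid = ((x_A+x_B+x_C)/3, (y_A+y_B+y_C)/3)
= ((27.8+9.2+1.1)/3, ((-7.1)+19.5+17)/3)
= (12.7, 9.8)

(12.7, 9.8)


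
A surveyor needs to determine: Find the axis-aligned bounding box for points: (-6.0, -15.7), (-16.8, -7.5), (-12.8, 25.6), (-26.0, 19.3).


x range: [-26, -6]
y range: [-15.7, 25.6]
Bounding box: (-26,-15.7) to (-6,25.6)

(-26,-15.7) to (-6,25.6)


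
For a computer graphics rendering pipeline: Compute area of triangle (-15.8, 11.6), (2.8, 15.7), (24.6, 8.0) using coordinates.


Area = |x_A(y_B-y_C) + x_B(y_C-y_A) + x_C(y_A-y_B)|/2
= |(-121.66) + (-10.08) + (-100.86)|/2
= 232.6/2 = 116.3

116.3


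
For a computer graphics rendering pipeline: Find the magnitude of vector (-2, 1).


|u| = sqrt((-2)^2 + 1^2) = sqrt(5) = 2.2361

2.2361


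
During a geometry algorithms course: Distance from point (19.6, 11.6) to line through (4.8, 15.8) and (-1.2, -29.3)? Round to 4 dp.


|cross product| = 692.68
|line direction| = sqrt(2070.01) = 45.4974
Distance = 692.68/sqrt(2070.01) = 15.2246

15.2246


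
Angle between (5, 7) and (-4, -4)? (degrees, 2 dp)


u.v = -48, |u| = sqrt(74) = 8.6023, |v| = sqrt(32) = 5.6569
cos(theta) = u.v/(|u||v|) = -48/sqrt(2368) = -0.986394
theta = acos(-0.986394) = 170.54 degrees

170.54 degrees


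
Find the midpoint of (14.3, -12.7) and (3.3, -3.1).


M = ((14.3+3.3)/2, ((-12.7)+(-3.1))/2)
= (8.8, -7.9)

(8.8, -7.9)


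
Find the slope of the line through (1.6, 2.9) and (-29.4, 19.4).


slope = (y2-y1)/(x2-x1) = (19.4-2.9)/((-29.4)-1.6) = 16.5/(-31) = -0.5323

-0.5323


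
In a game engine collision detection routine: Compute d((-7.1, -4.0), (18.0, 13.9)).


dx=25.1, dy=17.9
d^2 = 25.1^2 + 17.9^2 = 950.42
d = sqrt(950.42) = 30.8289

30.8289


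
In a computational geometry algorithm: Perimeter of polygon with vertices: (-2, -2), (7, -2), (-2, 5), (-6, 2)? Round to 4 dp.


Sides: (-2, -2)->(7, -2): sqrt(81) = 9, (7, -2)->(-2, 5): sqrt(130) = 11.401754, (-2, 5)->(-6, 2): sqrt(25) = 5, (-6, 2)->(-2, -2): sqrt(32) = 5.656854
Sum = 31.058608
Perimeter = 31.0586

31.0586


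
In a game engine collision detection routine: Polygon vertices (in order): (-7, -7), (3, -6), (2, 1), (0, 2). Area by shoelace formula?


Shoelace sum: ((-7)*(-6) - 3*(-7)) + (3*1 - 2*(-6)) + (2*2 - 0*1) + (0*(-7) - (-7)*2)
= 96
Area = |96|/2 = 48

48


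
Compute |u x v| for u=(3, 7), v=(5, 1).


|u x v| = |3*1 - 7*5|
= |3 - 35| = 32

32


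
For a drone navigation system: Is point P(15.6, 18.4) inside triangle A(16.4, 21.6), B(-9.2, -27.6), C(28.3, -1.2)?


Cross products: AB x AP = 42.56, BC x BP = 1070.28, CA x CP = 56.32
All same sign? yes

Yes, inside
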